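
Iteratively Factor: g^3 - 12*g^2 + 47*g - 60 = (g - 5)*(g^2 - 7*g + 12) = (g - 5)*(g - 3)*(g - 4)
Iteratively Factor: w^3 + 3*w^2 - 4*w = (w + 4)*(w^2 - w) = (w - 1)*(w + 4)*(w)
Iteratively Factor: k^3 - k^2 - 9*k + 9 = (k + 3)*(k^2 - 4*k + 3) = (k - 1)*(k + 3)*(k - 3)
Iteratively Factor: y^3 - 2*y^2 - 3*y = (y)*(y^2 - 2*y - 3) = y*(y - 3)*(y + 1)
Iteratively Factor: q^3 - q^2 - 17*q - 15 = (q - 5)*(q^2 + 4*q + 3) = (q - 5)*(q + 3)*(q + 1)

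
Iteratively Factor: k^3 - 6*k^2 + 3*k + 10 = (k - 5)*(k^2 - k - 2) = (k - 5)*(k - 2)*(k + 1)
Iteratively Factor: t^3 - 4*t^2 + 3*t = (t - 3)*(t^2 - t) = t*(t - 3)*(t - 1)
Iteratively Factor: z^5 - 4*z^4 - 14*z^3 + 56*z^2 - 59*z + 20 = (z - 1)*(z^4 - 3*z^3 - 17*z^2 + 39*z - 20) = (z - 5)*(z - 1)*(z^3 + 2*z^2 - 7*z + 4) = (z - 5)*(z - 1)*(z + 4)*(z^2 - 2*z + 1) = (z - 5)*(z - 1)^2*(z + 4)*(z - 1)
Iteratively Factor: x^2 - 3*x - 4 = (x + 1)*(x - 4)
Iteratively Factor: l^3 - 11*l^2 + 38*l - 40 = (l - 5)*(l^2 - 6*l + 8) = (l - 5)*(l - 2)*(l - 4)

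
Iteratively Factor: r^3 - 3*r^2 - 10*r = (r)*(r^2 - 3*r - 10) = r*(r + 2)*(r - 5)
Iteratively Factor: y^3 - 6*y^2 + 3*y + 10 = (y - 5)*(y^2 - y - 2) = (y - 5)*(y + 1)*(y - 2)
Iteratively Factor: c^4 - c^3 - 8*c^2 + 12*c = (c)*(c^3 - c^2 - 8*c + 12) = c*(c - 2)*(c^2 + c - 6) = c*(c - 2)^2*(c + 3)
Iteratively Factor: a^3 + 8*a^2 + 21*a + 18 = (a + 3)*(a^2 + 5*a + 6) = (a + 3)^2*(a + 2)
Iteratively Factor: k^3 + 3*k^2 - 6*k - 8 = (k + 1)*(k^2 + 2*k - 8) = (k - 2)*(k + 1)*(k + 4)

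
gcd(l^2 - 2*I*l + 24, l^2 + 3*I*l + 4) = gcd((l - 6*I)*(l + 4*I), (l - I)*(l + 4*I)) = l + 4*I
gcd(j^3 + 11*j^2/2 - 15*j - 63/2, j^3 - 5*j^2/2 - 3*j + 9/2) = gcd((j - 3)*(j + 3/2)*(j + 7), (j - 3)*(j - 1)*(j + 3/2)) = j^2 - 3*j/2 - 9/2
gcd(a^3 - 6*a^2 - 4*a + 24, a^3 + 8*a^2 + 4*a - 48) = a - 2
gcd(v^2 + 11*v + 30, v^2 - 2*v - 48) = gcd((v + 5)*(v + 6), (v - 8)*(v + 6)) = v + 6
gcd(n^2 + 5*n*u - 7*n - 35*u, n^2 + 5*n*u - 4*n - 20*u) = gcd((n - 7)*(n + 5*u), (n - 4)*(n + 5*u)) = n + 5*u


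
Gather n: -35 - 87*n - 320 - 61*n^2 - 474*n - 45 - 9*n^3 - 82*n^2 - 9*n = -9*n^3 - 143*n^2 - 570*n - 400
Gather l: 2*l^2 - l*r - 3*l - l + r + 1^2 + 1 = 2*l^2 + l*(-r - 4) + r + 2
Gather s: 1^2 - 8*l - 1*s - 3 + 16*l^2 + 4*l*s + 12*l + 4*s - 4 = 16*l^2 + 4*l + s*(4*l + 3) - 6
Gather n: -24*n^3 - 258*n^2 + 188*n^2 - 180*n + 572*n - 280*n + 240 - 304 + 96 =-24*n^3 - 70*n^2 + 112*n + 32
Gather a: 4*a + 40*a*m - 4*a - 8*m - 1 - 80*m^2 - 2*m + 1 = 40*a*m - 80*m^2 - 10*m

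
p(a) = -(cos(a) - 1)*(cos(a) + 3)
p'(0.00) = 0.00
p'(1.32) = 2.42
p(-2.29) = 3.88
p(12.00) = 0.60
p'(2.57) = 0.17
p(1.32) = 2.44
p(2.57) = 3.97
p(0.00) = 0.00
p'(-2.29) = -0.51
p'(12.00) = -1.98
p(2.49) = 3.96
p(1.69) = 3.22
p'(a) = (cos(a) - 1)*sin(a) + (cos(a) + 3)*sin(a)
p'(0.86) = 2.50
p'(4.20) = -0.89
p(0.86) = 1.27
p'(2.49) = 0.25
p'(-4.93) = 2.37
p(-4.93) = 2.52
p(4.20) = 3.74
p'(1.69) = 1.75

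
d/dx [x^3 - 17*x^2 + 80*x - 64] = 3*x^2 - 34*x + 80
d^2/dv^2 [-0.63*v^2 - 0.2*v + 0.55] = -1.26000000000000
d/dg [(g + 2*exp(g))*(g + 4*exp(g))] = 6*g*exp(g) + 2*g + 16*exp(2*g) + 6*exp(g)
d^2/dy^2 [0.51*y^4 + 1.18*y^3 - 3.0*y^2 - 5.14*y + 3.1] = 6.12*y^2 + 7.08*y - 6.0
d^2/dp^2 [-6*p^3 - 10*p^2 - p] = -36*p - 20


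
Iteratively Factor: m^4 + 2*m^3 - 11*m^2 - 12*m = (m + 4)*(m^3 - 2*m^2 - 3*m) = (m - 3)*(m + 4)*(m^2 + m) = m*(m - 3)*(m + 4)*(m + 1)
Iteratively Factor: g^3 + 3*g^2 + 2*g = (g)*(g^2 + 3*g + 2) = g*(g + 2)*(g + 1)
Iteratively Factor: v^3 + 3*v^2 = (v)*(v^2 + 3*v) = v^2*(v + 3)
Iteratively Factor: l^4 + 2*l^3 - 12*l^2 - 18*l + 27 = (l + 3)*(l^3 - l^2 - 9*l + 9) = (l - 1)*(l + 3)*(l^2 - 9) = (l - 1)*(l + 3)^2*(l - 3)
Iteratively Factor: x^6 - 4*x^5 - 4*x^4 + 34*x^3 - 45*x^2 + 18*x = (x - 1)*(x^5 - 3*x^4 - 7*x^3 + 27*x^2 - 18*x) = (x - 2)*(x - 1)*(x^4 - x^3 - 9*x^2 + 9*x) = (x - 2)*(x - 1)^2*(x^3 - 9*x) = (x - 3)*(x - 2)*(x - 1)^2*(x^2 + 3*x) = x*(x - 3)*(x - 2)*(x - 1)^2*(x + 3)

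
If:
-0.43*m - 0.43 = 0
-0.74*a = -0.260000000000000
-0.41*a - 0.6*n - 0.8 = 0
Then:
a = 0.35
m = -1.00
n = -1.57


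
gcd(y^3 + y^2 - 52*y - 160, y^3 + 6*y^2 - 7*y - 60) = y^2 + 9*y + 20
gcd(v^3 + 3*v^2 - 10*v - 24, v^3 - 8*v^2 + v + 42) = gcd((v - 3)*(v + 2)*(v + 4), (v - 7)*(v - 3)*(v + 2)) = v^2 - v - 6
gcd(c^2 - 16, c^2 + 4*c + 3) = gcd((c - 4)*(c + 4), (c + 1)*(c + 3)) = 1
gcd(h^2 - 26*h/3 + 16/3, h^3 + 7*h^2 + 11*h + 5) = 1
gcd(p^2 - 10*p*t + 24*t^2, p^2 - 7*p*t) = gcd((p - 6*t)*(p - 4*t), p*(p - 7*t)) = 1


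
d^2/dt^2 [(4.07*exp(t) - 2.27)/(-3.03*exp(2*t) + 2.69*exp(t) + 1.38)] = (-37.3662630000001*exp(4*t) + 50.189223*exp(3*t) - 157.616055*exp(2*t) + 69.501713*exp(t) - 16.177602)*exp(t)/(27.818127*exp(6*t) - 74.089863*exp(5*t) + 27.767223*exp(4*t) + 48.022687*exp(3*t) - 12.646458*exp(2*t) - 15.368508*exp(t) - 2.628072)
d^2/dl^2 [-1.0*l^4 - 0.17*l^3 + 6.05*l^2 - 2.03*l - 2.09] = -12.0*l^2 - 1.02*l + 12.1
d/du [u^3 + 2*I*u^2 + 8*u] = 3*u^2 + 4*I*u + 8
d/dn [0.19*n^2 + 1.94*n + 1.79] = 0.38*n + 1.94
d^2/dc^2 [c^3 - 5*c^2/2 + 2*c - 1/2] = 6*c - 5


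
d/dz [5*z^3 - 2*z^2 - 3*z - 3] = 15*z^2 - 4*z - 3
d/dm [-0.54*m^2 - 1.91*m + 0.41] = -1.08*m - 1.91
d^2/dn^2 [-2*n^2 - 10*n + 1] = -4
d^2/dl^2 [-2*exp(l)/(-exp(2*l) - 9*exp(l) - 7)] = 2*(exp(4*l) - 9*exp(3*l) - 42*exp(2*l) - 63*exp(l) + 49)*exp(l)/(exp(6*l) + 27*exp(5*l) + 264*exp(4*l) + 1107*exp(3*l) + 1848*exp(2*l) + 1323*exp(l) + 343)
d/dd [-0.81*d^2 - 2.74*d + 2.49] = -1.62*d - 2.74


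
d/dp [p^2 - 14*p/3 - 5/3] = 2*p - 14/3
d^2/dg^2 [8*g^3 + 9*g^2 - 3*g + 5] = 48*g + 18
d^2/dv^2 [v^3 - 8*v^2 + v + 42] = 6*v - 16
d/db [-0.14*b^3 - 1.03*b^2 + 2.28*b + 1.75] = -0.42*b^2 - 2.06*b + 2.28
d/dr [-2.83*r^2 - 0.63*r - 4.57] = -5.66*r - 0.63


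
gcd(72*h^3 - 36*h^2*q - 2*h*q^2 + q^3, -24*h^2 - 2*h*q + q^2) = -6*h + q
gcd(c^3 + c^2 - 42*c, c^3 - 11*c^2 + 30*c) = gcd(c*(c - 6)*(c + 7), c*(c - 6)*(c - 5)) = c^2 - 6*c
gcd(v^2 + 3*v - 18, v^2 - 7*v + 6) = 1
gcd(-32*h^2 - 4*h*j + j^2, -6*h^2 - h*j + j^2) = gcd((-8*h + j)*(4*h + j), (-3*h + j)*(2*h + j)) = 1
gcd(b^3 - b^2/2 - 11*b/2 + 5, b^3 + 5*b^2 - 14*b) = b - 2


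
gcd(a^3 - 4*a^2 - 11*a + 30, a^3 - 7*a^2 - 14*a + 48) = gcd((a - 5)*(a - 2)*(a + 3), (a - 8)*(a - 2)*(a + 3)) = a^2 + a - 6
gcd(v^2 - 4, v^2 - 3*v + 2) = v - 2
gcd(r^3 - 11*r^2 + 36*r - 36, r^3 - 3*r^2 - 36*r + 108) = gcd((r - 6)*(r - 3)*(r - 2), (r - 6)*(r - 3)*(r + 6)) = r^2 - 9*r + 18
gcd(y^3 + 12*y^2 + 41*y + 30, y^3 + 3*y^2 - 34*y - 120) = y + 5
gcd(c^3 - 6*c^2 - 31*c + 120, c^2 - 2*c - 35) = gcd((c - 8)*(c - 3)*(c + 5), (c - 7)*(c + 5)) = c + 5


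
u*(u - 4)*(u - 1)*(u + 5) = u^4 - 21*u^2 + 20*u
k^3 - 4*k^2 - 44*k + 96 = (k - 8)*(k - 2)*(k + 6)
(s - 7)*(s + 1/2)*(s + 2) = s^3 - 9*s^2/2 - 33*s/2 - 7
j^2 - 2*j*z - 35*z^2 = (j - 7*z)*(j + 5*z)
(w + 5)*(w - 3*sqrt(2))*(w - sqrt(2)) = w^3 - 4*sqrt(2)*w^2 + 5*w^2 - 20*sqrt(2)*w + 6*w + 30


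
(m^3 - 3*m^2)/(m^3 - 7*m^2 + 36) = m^2/(m^2 - 4*m - 12)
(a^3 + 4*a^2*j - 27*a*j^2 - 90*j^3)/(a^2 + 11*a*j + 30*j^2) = (a^2 - 2*a*j - 15*j^2)/(a + 5*j)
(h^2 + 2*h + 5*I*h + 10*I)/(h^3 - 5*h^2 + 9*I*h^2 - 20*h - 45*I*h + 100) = (h + 2)/(h^2 + h*(-5 + 4*I) - 20*I)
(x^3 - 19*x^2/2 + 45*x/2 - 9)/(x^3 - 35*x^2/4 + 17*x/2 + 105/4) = 2*(2*x^2 - 13*x + 6)/(4*x^2 - 23*x - 35)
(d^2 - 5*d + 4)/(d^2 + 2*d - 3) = (d - 4)/(d + 3)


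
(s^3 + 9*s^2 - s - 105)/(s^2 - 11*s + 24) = (s^2 + 12*s + 35)/(s - 8)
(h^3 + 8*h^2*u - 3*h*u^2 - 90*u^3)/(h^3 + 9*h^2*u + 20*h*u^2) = (h^2 + 3*h*u - 18*u^2)/(h*(h + 4*u))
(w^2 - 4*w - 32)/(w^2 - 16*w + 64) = (w + 4)/(w - 8)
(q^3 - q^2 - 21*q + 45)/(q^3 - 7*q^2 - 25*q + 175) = (q^2 - 6*q + 9)/(q^2 - 12*q + 35)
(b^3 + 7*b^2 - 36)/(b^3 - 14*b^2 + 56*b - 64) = (b^2 + 9*b + 18)/(b^2 - 12*b + 32)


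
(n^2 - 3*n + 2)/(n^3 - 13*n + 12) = (n - 2)/(n^2 + n - 12)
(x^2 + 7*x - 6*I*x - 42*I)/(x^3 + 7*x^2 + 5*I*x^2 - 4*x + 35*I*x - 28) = (x - 6*I)/(x^2 + 5*I*x - 4)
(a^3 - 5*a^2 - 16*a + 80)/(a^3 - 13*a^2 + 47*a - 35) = (a^2 - 16)/(a^2 - 8*a + 7)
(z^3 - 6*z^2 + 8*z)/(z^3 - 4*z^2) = (z - 2)/z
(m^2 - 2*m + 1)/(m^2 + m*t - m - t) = (m - 1)/(m + t)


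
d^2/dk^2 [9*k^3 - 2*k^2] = 54*k - 4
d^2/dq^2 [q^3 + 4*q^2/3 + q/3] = 6*q + 8/3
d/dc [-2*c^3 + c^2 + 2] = 2*c*(1 - 3*c)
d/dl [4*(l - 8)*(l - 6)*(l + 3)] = 12*l^2 - 88*l + 24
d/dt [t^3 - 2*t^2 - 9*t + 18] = 3*t^2 - 4*t - 9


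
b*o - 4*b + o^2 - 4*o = (b + o)*(o - 4)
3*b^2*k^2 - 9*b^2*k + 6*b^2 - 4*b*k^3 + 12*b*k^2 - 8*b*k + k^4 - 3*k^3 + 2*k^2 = (-3*b + k)*(-b + k)*(k - 2)*(k - 1)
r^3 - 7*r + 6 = (r - 2)*(r - 1)*(r + 3)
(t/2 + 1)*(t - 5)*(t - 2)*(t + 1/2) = t^4/2 - 9*t^3/4 - 13*t^2/4 + 9*t + 5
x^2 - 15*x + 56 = (x - 8)*(x - 7)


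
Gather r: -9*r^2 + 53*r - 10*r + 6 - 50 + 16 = -9*r^2 + 43*r - 28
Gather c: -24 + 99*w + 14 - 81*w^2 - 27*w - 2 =-81*w^2 + 72*w - 12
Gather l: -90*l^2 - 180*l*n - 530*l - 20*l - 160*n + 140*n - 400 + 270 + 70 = -90*l^2 + l*(-180*n - 550) - 20*n - 60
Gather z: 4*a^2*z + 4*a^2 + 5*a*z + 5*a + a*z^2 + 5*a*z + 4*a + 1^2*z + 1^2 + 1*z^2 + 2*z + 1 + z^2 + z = 4*a^2 + 9*a + z^2*(a + 2) + z*(4*a^2 + 10*a + 4) + 2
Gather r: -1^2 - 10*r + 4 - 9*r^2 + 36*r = -9*r^2 + 26*r + 3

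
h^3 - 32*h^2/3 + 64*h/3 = h*(h - 8)*(h - 8/3)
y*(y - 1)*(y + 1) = y^3 - y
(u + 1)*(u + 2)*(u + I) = u^3 + 3*u^2 + I*u^2 + 2*u + 3*I*u + 2*I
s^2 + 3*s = s*(s + 3)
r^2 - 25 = (r - 5)*(r + 5)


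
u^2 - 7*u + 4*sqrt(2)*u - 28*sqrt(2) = (u - 7)*(u + 4*sqrt(2))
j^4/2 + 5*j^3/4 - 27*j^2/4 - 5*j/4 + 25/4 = (j/2 + 1/2)*(j - 5/2)*(j - 1)*(j + 5)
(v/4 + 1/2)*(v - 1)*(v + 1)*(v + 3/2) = v^4/4 + 7*v^3/8 + v^2/2 - 7*v/8 - 3/4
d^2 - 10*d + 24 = (d - 6)*(d - 4)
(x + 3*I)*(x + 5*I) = x^2 + 8*I*x - 15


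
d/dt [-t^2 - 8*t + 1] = -2*t - 8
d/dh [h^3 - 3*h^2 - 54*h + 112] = 3*h^2 - 6*h - 54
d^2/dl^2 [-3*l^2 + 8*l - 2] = -6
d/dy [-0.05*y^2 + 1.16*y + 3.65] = 1.16 - 0.1*y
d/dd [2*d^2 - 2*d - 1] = 4*d - 2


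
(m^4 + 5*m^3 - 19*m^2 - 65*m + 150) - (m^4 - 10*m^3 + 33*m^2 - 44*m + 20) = 15*m^3 - 52*m^2 - 21*m + 130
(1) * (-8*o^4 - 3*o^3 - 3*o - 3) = -8*o^4 - 3*o^3 - 3*o - 3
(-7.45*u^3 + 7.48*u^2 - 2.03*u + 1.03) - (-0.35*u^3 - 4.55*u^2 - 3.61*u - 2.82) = -7.1*u^3 + 12.03*u^2 + 1.58*u + 3.85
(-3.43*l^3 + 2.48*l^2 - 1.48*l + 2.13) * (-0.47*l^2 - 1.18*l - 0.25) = 1.6121*l^5 + 2.8818*l^4 - 1.3733*l^3 + 0.1253*l^2 - 2.1434*l - 0.5325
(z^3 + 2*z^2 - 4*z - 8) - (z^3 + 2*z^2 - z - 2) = -3*z - 6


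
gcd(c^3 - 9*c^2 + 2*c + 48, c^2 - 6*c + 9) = c - 3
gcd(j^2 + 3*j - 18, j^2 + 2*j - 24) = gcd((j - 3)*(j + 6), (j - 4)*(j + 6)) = j + 6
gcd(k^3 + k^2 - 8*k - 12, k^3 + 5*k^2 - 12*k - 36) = k^2 - k - 6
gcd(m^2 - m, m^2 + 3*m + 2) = 1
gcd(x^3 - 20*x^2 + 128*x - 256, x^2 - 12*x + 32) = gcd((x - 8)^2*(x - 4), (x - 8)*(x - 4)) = x^2 - 12*x + 32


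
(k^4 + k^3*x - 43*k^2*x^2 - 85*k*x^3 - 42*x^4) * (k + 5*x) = k^5 + 6*k^4*x - 38*k^3*x^2 - 300*k^2*x^3 - 467*k*x^4 - 210*x^5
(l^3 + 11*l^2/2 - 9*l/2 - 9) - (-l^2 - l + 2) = l^3 + 13*l^2/2 - 7*l/2 - 11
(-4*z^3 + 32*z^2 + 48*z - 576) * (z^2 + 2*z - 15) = -4*z^5 + 24*z^4 + 172*z^3 - 960*z^2 - 1872*z + 8640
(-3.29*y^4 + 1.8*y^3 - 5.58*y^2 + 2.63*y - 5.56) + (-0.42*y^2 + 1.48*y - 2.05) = -3.29*y^4 + 1.8*y^3 - 6.0*y^2 + 4.11*y - 7.61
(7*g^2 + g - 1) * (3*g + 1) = 21*g^3 + 10*g^2 - 2*g - 1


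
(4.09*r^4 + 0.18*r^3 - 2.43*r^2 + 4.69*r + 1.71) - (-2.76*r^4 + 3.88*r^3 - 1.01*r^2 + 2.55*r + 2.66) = 6.85*r^4 - 3.7*r^3 - 1.42*r^2 + 2.14*r - 0.95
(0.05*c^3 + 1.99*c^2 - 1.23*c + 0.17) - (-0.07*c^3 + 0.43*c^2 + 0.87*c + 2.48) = 0.12*c^3 + 1.56*c^2 - 2.1*c - 2.31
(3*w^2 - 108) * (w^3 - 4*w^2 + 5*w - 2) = 3*w^5 - 12*w^4 - 93*w^3 + 426*w^2 - 540*w + 216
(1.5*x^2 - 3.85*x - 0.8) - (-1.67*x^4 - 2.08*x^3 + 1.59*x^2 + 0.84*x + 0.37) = 1.67*x^4 + 2.08*x^3 - 0.0900000000000001*x^2 - 4.69*x - 1.17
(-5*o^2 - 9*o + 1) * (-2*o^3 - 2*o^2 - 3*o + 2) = 10*o^5 + 28*o^4 + 31*o^3 + 15*o^2 - 21*o + 2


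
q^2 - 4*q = q*(q - 4)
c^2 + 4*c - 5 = (c - 1)*(c + 5)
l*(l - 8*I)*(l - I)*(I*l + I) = I*l^4 + 9*l^3 + I*l^3 + 9*l^2 - 8*I*l^2 - 8*I*l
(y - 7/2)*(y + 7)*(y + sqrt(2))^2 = y^4 + 2*sqrt(2)*y^3 + 7*y^3/2 - 45*y^2/2 + 7*sqrt(2)*y^2 - 49*sqrt(2)*y + 7*y - 49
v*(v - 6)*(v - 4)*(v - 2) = v^4 - 12*v^3 + 44*v^2 - 48*v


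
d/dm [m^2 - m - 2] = 2*m - 1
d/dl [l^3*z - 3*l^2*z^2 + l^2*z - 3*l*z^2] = z*(3*l^2 - 6*l*z + 2*l - 3*z)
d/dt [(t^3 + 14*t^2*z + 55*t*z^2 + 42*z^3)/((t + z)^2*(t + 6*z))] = -6*z/(t^2 + 2*t*z + z^2)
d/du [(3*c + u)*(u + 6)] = 3*c + 2*u + 6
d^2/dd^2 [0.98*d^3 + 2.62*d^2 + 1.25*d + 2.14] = 5.88*d + 5.24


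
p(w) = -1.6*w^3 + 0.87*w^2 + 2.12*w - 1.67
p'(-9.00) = -402.34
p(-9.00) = 1216.12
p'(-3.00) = -46.30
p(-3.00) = 43.00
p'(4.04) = -69.19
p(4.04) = -84.41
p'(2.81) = -30.89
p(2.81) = -24.34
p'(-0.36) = 0.87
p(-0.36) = -2.25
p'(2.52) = -23.98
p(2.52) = -16.41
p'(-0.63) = -0.88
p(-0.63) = -2.26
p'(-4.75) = -114.44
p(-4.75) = 179.36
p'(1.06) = -1.43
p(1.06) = -0.35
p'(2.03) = -14.13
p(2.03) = -7.17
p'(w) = -4.8*w^2 + 1.74*w + 2.12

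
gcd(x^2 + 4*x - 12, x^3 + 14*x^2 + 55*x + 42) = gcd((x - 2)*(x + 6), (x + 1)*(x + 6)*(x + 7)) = x + 6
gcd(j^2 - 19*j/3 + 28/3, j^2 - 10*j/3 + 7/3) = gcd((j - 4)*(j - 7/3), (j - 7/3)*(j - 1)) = j - 7/3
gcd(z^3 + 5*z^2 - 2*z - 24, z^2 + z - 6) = z^2 + z - 6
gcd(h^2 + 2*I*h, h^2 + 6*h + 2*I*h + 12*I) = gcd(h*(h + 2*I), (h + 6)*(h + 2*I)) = h + 2*I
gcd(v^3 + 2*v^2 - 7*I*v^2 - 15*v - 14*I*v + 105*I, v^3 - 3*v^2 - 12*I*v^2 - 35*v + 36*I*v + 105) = v^2 + v*(-3 - 7*I) + 21*I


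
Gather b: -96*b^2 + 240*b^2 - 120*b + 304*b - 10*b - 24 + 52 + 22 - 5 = 144*b^2 + 174*b + 45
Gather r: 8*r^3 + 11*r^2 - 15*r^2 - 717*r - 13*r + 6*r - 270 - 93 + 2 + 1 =8*r^3 - 4*r^2 - 724*r - 360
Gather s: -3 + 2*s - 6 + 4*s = 6*s - 9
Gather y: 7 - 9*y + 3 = 10 - 9*y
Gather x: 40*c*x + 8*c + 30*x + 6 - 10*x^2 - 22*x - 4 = 8*c - 10*x^2 + x*(40*c + 8) + 2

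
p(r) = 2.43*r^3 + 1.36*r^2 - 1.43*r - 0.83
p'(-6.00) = 244.69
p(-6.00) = -468.17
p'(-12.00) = 1015.69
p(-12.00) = -3986.87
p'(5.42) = 227.47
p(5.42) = 418.28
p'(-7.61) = 400.05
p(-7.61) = -982.12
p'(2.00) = 33.17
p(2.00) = 21.19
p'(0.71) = 4.18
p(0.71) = -0.29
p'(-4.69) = 146.16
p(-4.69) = -214.89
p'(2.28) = 42.67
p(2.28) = 31.78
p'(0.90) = 6.92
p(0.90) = 0.76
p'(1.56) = 20.55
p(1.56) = 9.47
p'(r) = 7.29*r^2 + 2.72*r - 1.43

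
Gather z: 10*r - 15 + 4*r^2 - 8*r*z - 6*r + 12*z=4*r^2 + 4*r + z*(12 - 8*r) - 15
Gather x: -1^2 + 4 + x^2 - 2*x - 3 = x^2 - 2*x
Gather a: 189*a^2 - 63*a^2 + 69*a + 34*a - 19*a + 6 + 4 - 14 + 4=126*a^2 + 84*a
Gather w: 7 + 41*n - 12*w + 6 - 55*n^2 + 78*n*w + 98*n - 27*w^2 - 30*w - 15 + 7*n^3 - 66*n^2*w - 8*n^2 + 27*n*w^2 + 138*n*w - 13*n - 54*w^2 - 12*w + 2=7*n^3 - 63*n^2 + 126*n + w^2*(27*n - 81) + w*(-66*n^2 + 216*n - 54)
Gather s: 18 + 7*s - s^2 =-s^2 + 7*s + 18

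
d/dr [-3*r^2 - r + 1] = -6*r - 1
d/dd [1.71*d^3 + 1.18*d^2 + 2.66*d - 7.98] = 5.13*d^2 + 2.36*d + 2.66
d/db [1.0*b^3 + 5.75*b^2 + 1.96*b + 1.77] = 3.0*b^2 + 11.5*b + 1.96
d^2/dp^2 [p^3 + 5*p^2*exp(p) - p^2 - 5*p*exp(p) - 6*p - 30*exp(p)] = 5*p^2*exp(p) + 15*p*exp(p) + 6*p - 30*exp(p) - 2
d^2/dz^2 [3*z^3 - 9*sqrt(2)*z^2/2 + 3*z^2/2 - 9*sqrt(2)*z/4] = 18*z - 9*sqrt(2) + 3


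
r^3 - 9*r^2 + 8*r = r*(r - 8)*(r - 1)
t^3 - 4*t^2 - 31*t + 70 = (t - 7)*(t - 2)*(t + 5)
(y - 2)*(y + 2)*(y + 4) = y^3 + 4*y^2 - 4*y - 16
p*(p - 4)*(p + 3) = p^3 - p^2 - 12*p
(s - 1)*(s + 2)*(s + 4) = s^3 + 5*s^2 + 2*s - 8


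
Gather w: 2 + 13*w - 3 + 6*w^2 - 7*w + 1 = 6*w^2 + 6*w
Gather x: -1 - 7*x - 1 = -7*x - 2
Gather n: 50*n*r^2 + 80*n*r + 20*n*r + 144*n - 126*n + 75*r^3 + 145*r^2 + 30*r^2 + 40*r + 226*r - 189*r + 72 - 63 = n*(50*r^2 + 100*r + 18) + 75*r^3 + 175*r^2 + 77*r + 9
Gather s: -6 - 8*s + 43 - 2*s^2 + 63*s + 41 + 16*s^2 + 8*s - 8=14*s^2 + 63*s + 70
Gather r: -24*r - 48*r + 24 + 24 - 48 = -72*r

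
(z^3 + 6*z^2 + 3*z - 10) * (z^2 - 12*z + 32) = z^5 - 6*z^4 - 37*z^3 + 146*z^2 + 216*z - 320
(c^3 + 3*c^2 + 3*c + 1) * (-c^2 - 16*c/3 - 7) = -c^5 - 25*c^4/3 - 26*c^3 - 38*c^2 - 79*c/3 - 7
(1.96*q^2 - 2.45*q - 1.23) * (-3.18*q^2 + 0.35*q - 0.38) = -6.2328*q^4 + 8.477*q^3 + 2.3091*q^2 + 0.5005*q + 0.4674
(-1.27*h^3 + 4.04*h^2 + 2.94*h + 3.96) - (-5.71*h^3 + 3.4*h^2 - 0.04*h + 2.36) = 4.44*h^3 + 0.64*h^2 + 2.98*h + 1.6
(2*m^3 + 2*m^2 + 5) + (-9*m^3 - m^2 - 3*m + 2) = -7*m^3 + m^2 - 3*m + 7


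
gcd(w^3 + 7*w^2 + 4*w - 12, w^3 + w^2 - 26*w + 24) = w^2 + 5*w - 6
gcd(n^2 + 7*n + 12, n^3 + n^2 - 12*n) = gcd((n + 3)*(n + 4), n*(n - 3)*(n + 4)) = n + 4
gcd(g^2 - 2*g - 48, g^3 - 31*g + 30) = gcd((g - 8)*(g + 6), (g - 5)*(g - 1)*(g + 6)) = g + 6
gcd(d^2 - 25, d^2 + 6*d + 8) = 1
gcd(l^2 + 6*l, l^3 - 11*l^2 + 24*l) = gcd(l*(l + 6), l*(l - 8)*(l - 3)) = l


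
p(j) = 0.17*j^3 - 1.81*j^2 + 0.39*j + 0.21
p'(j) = 0.51*j^2 - 3.62*j + 0.39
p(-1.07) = -2.49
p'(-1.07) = 4.85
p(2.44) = -7.14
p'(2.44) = -5.41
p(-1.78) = -7.18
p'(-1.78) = 8.45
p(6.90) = -27.43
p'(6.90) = -0.31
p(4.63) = -19.91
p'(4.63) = -5.44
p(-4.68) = -58.68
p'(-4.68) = 28.50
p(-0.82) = -1.42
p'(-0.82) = 3.70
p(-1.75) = -6.93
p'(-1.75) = 8.29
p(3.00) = -10.32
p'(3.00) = -5.88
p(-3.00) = -21.84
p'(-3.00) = 15.84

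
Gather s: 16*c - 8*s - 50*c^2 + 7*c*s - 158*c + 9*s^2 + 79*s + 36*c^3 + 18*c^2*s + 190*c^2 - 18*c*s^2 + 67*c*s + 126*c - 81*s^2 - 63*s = 36*c^3 + 140*c^2 - 16*c + s^2*(-18*c - 72) + s*(18*c^2 + 74*c + 8)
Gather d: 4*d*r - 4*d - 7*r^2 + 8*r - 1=d*(4*r - 4) - 7*r^2 + 8*r - 1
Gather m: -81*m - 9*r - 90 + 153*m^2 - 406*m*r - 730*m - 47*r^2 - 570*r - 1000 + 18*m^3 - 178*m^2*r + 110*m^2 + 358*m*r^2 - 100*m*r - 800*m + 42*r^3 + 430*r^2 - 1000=18*m^3 + m^2*(263 - 178*r) + m*(358*r^2 - 506*r - 1611) + 42*r^3 + 383*r^2 - 579*r - 2090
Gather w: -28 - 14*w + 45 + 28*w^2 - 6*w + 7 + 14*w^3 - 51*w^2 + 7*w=14*w^3 - 23*w^2 - 13*w + 24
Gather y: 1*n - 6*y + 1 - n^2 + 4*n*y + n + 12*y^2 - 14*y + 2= -n^2 + 2*n + 12*y^2 + y*(4*n - 20) + 3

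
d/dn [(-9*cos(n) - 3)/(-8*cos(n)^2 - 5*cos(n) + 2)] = 3*(24*cos(n)^2 + 16*cos(n) + 11)*sin(n)/(-8*sin(n)^2 + 5*cos(n) + 6)^2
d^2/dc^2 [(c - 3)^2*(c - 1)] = 6*c - 14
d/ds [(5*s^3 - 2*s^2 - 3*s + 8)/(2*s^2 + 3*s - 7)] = (10*s^4 + 30*s^3 - 105*s^2 - 4*s - 3)/(4*s^4 + 12*s^3 - 19*s^2 - 42*s + 49)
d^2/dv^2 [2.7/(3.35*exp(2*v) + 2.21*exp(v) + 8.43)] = (2.7*(6.7*exp(v) + 2.21)*(13.4*exp(v) + 4.42)*exp(v) - (36.18*exp(v) + 5.967)*(3.35*exp(2*v) + 2.21*exp(v) + 8.43))*exp(v)/(3.35*exp(2*v) + 2.21*exp(v) + 8.43)^3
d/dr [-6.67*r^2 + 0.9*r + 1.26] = 0.9 - 13.34*r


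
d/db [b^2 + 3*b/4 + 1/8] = 2*b + 3/4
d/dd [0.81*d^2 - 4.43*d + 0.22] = 1.62*d - 4.43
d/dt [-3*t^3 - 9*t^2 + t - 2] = -9*t^2 - 18*t + 1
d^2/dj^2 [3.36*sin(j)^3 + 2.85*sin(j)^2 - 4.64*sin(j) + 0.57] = 2.12*sin(j) + 7.56*sin(3*j) + 5.7*cos(2*j)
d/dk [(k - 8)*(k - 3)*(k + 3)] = 3*k^2 - 16*k - 9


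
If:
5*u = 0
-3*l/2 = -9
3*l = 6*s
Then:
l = 6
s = 3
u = 0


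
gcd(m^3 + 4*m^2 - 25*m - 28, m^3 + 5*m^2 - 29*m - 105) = m + 7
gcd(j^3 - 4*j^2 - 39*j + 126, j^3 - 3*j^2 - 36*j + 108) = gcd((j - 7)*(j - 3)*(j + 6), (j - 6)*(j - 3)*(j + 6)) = j^2 + 3*j - 18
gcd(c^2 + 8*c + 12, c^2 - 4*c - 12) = c + 2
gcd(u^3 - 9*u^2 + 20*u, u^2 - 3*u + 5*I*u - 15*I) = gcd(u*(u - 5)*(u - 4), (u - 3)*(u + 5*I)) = 1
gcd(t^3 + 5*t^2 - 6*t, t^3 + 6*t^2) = t^2 + 6*t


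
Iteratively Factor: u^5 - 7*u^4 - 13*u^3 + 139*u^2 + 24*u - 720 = (u - 4)*(u^4 - 3*u^3 - 25*u^2 + 39*u + 180) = (u - 4)*(u + 3)*(u^3 - 6*u^2 - 7*u + 60) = (u - 4)^2*(u + 3)*(u^2 - 2*u - 15) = (u - 4)^2*(u + 3)^2*(u - 5)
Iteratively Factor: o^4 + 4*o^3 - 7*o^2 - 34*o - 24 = (o + 1)*(o^3 + 3*o^2 - 10*o - 24) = (o + 1)*(o + 2)*(o^2 + o - 12) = (o + 1)*(o + 2)*(o + 4)*(o - 3)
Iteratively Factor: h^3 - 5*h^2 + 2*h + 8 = (h + 1)*(h^2 - 6*h + 8) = (h - 2)*(h + 1)*(h - 4)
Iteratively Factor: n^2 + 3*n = (n)*(n + 3)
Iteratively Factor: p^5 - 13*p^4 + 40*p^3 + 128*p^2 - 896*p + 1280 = (p - 4)*(p^4 - 9*p^3 + 4*p^2 + 144*p - 320) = (p - 4)^2*(p^3 - 5*p^2 - 16*p + 80) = (p - 5)*(p - 4)^2*(p^2 - 16) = (p - 5)*(p - 4)^2*(p + 4)*(p - 4)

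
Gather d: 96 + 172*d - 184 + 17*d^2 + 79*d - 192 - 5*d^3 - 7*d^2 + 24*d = -5*d^3 + 10*d^2 + 275*d - 280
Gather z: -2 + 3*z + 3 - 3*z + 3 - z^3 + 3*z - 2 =-z^3 + 3*z + 2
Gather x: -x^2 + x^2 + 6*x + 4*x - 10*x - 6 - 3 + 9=0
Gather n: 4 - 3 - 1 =0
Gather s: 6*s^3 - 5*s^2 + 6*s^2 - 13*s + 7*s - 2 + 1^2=6*s^3 + s^2 - 6*s - 1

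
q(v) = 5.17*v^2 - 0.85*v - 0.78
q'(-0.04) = -1.26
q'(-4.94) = -51.93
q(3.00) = 43.20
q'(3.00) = 30.17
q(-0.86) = 3.77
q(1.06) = 4.13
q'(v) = 10.34*v - 0.85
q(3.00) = 43.20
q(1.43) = 8.58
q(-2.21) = 26.35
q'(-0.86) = -9.74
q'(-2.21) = -23.70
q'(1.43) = 13.94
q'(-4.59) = -48.31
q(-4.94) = 129.59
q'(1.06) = 10.11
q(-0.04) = -0.74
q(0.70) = 1.16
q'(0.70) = 6.39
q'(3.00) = 30.17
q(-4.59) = 112.04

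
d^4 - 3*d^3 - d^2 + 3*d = d*(d - 3)*(d - 1)*(d + 1)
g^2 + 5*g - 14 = (g - 2)*(g + 7)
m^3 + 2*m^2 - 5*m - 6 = (m - 2)*(m + 1)*(m + 3)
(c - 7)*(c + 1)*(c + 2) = c^3 - 4*c^2 - 19*c - 14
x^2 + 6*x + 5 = (x + 1)*(x + 5)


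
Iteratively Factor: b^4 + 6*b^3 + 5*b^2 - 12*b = (b + 4)*(b^3 + 2*b^2 - 3*b) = (b - 1)*(b + 4)*(b^2 + 3*b) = (b - 1)*(b + 3)*(b + 4)*(b)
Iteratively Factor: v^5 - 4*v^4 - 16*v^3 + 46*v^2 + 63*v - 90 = (v - 3)*(v^4 - v^3 - 19*v^2 - 11*v + 30) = (v - 3)*(v + 2)*(v^3 - 3*v^2 - 13*v + 15) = (v - 5)*(v - 3)*(v + 2)*(v^2 + 2*v - 3) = (v - 5)*(v - 3)*(v - 1)*(v + 2)*(v + 3)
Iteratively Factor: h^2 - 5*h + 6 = (h - 2)*(h - 3)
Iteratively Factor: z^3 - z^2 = (z - 1)*(z^2) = z*(z - 1)*(z)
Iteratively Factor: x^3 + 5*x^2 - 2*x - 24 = (x + 4)*(x^2 + x - 6) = (x + 3)*(x + 4)*(x - 2)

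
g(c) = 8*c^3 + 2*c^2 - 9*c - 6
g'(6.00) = 879.00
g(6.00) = 1740.00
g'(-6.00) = 831.00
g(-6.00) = -1608.00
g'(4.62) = 521.75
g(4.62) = 784.00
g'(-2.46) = 126.40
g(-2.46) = -90.85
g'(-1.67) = 51.25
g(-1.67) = -22.65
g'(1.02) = 20.05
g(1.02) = -4.61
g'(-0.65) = -1.46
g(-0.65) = -1.50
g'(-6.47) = 969.78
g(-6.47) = -2030.77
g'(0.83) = 10.85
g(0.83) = -7.52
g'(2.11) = 106.29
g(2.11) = 59.07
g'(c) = 24*c^2 + 4*c - 9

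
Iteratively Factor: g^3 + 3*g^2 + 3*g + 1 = (g + 1)*(g^2 + 2*g + 1) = (g + 1)^2*(g + 1)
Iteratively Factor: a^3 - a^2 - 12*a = (a - 4)*(a^2 + 3*a) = (a - 4)*(a + 3)*(a)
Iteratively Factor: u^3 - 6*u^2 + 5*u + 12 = (u - 3)*(u^2 - 3*u - 4) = (u - 4)*(u - 3)*(u + 1)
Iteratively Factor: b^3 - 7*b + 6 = (b - 2)*(b^2 + 2*b - 3) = (b - 2)*(b - 1)*(b + 3)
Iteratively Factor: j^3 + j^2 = (j)*(j^2 + j) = j*(j + 1)*(j)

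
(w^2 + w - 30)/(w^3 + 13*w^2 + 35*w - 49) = (w^2 + w - 30)/(w^3 + 13*w^2 + 35*w - 49)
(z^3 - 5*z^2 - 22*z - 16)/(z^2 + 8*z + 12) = (z^2 - 7*z - 8)/(z + 6)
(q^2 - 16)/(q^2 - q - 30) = (16 - q^2)/(-q^2 + q + 30)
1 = 1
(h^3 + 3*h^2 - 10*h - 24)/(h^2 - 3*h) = h + 6 + 8/h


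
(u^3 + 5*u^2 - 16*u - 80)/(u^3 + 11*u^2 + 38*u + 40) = (u - 4)/(u + 2)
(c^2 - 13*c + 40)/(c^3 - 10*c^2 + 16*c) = (c - 5)/(c*(c - 2))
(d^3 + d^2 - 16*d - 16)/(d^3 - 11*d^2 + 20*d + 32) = (d + 4)/(d - 8)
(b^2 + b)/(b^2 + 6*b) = (b + 1)/(b + 6)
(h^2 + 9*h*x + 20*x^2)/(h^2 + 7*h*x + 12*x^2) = (h + 5*x)/(h + 3*x)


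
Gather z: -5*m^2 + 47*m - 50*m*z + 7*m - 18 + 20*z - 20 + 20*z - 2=-5*m^2 + 54*m + z*(40 - 50*m) - 40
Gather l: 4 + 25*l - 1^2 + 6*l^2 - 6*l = 6*l^2 + 19*l + 3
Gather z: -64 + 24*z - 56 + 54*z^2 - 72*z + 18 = 54*z^2 - 48*z - 102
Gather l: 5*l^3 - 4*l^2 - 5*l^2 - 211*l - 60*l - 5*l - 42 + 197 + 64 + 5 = 5*l^3 - 9*l^2 - 276*l + 224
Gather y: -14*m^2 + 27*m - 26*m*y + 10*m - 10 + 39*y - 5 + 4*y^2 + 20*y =-14*m^2 + 37*m + 4*y^2 + y*(59 - 26*m) - 15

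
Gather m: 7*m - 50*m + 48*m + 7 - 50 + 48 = 5*m + 5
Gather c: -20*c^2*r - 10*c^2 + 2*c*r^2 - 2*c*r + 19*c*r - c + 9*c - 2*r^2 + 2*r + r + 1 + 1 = c^2*(-20*r - 10) + c*(2*r^2 + 17*r + 8) - 2*r^2 + 3*r + 2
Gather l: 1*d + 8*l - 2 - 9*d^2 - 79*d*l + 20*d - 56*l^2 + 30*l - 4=-9*d^2 + 21*d - 56*l^2 + l*(38 - 79*d) - 6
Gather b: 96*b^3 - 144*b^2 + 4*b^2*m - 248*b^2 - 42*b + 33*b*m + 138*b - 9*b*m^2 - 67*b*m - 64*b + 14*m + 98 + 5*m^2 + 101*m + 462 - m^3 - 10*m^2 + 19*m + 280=96*b^3 + b^2*(4*m - 392) + b*(-9*m^2 - 34*m + 32) - m^3 - 5*m^2 + 134*m + 840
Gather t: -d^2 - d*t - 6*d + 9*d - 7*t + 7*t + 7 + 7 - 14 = -d^2 - d*t + 3*d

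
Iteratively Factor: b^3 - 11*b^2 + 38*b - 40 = (b - 2)*(b^2 - 9*b + 20) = (b - 4)*(b - 2)*(b - 5)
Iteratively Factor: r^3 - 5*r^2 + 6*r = (r - 2)*(r^2 - 3*r) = (r - 3)*(r - 2)*(r)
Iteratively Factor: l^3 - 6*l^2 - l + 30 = (l - 3)*(l^2 - 3*l - 10) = (l - 5)*(l - 3)*(l + 2)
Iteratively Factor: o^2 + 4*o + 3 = (o + 3)*(o + 1)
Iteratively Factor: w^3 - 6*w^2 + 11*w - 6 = (w - 2)*(w^2 - 4*w + 3) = (w - 3)*(w - 2)*(w - 1)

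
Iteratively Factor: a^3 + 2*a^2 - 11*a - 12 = (a + 1)*(a^2 + a - 12) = (a + 1)*(a + 4)*(a - 3)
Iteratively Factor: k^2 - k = (k)*(k - 1)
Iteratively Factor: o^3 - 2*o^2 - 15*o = (o + 3)*(o^2 - 5*o) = o*(o + 3)*(o - 5)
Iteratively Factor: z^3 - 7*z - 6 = (z + 1)*(z^2 - z - 6) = (z + 1)*(z + 2)*(z - 3)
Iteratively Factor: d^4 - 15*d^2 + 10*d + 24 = (d + 4)*(d^3 - 4*d^2 + d + 6) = (d + 1)*(d + 4)*(d^2 - 5*d + 6) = (d - 2)*(d + 1)*(d + 4)*(d - 3)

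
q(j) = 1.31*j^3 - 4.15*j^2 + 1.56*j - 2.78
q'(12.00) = 467.88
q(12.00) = 1682.02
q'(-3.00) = 61.83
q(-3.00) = -80.18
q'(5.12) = 62.09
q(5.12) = 72.24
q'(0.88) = -2.70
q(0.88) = -3.73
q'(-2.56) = 48.56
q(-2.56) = -55.95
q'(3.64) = 23.42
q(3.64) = 11.09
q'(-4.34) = 111.61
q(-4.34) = -194.81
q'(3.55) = 21.62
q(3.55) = 9.07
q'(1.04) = -2.82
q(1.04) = -4.17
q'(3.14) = 14.25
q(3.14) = 1.76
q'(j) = 3.93*j^2 - 8.3*j + 1.56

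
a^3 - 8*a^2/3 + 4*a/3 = a*(a - 2)*(a - 2/3)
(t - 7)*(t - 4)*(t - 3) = t^3 - 14*t^2 + 61*t - 84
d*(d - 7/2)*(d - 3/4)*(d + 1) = d^4 - 13*d^3/4 - 13*d^2/8 + 21*d/8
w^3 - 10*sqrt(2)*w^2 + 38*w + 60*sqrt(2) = (w - 6*sqrt(2))*(w - 5*sqrt(2))*(w + sqrt(2))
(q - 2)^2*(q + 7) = q^3 + 3*q^2 - 24*q + 28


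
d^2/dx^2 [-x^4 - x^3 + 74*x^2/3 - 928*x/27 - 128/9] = -12*x^2 - 6*x + 148/3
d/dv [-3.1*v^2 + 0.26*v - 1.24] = 0.26 - 6.2*v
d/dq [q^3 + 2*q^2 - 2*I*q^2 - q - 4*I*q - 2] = 3*q^2 + 4*q*(1 - I) - 1 - 4*I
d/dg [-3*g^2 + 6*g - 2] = 6 - 6*g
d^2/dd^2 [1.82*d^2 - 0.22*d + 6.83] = 3.64000000000000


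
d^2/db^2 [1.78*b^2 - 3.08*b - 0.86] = 3.56000000000000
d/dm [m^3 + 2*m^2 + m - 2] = 3*m^2 + 4*m + 1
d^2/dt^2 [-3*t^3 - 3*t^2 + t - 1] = -18*t - 6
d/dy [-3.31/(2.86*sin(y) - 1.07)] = 9.4666*cos(y)/(2.86*sin(y) - 1.07)^2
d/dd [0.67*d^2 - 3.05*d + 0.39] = 1.34*d - 3.05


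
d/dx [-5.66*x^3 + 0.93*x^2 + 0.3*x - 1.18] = -16.98*x^2 + 1.86*x + 0.3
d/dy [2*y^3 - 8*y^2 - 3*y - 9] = 6*y^2 - 16*y - 3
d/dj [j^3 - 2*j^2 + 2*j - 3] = 3*j^2 - 4*j + 2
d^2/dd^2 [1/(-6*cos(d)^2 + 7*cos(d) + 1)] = (-144*sin(d)^4 + 145*sin(d)^2 - 301*cos(d)/2 + 63*cos(3*d)/2 + 109)/(6*sin(d)^2 + 7*cos(d) - 5)^3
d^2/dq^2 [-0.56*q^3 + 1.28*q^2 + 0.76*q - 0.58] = 2.56 - 3.36*q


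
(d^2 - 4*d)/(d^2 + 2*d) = (d - 4)/(d + 2)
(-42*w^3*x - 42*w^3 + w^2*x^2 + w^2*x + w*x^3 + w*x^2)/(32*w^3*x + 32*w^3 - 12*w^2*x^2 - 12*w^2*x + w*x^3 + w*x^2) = (-42*w^2 + w*x + x^2)/(32*w^2 - 12*w*x + x^2)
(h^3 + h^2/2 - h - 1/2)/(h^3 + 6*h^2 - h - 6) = (h + 1/2)/(h + 6)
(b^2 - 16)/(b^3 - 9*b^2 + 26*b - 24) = (b + 4)/(b^2 - 5*b + 6)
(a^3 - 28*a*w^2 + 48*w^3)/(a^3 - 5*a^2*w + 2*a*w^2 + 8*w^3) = (a + 6*w)/(a + w)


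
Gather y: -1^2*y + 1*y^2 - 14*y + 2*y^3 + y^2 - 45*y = 2*y^3 + 2*y^2 - 60*y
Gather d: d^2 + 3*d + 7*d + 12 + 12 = d^2 + 10*d + 24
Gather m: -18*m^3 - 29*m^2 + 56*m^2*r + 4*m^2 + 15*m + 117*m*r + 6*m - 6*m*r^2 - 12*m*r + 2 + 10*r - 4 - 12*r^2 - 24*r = -18*m^3 + m^2*(56*r - 25) + m*(-6*r^2 + 105*r + 21) - 12*r^2 - 14*r - 2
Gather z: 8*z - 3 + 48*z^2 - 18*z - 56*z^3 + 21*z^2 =-56*z^3 + 69*z^2 - 10*z - 3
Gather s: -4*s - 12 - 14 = -4*s - 26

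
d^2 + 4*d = d*(d + 4)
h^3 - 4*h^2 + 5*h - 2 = (h - 2)*(h - 1)^2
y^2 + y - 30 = (y - 5)*(y + 6)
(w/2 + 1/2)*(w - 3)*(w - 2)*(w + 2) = w^4/2 - w^3 - 7*w^2/2 + 4*w + 6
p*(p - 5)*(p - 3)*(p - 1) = p^4 - 9*p^3 + 23*p^2 - 15*p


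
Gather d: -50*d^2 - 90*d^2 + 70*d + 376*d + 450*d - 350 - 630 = -140*d^2 + 896*d - 980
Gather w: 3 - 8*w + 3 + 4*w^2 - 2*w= 4*w^2 - 10*w + 6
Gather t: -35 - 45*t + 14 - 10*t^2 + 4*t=-10*t^2 - 41*t - 21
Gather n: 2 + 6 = 8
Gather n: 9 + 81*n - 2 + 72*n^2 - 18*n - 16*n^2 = 56*n^2 + 63*n + 7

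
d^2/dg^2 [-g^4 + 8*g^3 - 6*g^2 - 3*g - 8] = -12*g^2 + 48*g - 12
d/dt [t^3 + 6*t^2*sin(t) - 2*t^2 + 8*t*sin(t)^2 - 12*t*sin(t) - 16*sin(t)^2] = 6*t^2*cos(t) + 3*t^2 + 8*t*sin(2*t) - 12*sqrt(2)*t*cos(t + pi/4) - 4*t - 12*sin(t) - 16*sin(2*t) - 4*cos(2*t) + 4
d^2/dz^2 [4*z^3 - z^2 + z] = 24*z - 2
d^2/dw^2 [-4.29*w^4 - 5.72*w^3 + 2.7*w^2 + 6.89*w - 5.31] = -51.48*w^2 - 34.32*w + 5.4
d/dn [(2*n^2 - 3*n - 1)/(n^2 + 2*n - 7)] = (7*n^2 - 26*n + 23)/(n^4 + 4*n^3 - 10*n^2 - 28*n + 49)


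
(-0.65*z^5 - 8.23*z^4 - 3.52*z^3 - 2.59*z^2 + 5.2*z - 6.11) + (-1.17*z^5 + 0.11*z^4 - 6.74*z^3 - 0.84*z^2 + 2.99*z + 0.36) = -1.82*z^5 - 8.12*z^4 - 10.26*z^3 - 3.43*z^2 + 8.19*z - 5.75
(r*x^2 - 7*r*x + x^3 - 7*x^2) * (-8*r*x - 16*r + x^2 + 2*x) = -8*r^2*x^3 + 40*r^2*x^2 + 112*r^2*x - 7*r*x^4 + 35*r*x^3 + 98*r*x^2 + x^5 - 5*x^4 - 14*x^3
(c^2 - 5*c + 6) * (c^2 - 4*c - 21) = c^4 - 9*c^3 + 5*c^2 + 81*c - 126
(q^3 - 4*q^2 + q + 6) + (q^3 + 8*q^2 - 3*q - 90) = 2*q^3 + 4*q^2 - 2*q - 84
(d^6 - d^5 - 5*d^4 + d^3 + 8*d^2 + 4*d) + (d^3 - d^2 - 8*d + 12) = d^6 - d^5 - 5*d^4 + 2*d^3 + 7*d^2 - 4*d + 12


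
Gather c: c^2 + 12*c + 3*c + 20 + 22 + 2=c^2 + 15*c + 44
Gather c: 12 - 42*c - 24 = -42*c - 12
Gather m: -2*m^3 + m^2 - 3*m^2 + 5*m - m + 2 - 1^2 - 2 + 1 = -2*m^3 - 2*m^2 + 4*m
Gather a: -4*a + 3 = 3 - 4*a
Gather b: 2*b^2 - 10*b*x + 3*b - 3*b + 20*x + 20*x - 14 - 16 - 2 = 2*b^2 - 10*b*x + 40*x - 32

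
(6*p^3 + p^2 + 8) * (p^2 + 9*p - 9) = 6*p^5 + 55*p^4 - 45*p^3 - p^2 + 72*p - 72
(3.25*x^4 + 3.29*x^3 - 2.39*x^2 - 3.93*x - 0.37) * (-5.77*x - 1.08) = -18.7525*x^5 - 22.4933*x^4 + 10.2371*x^3 + 25.2573*x^2 + 6.3793*x + 0.3996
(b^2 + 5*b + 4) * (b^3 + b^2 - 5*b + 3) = b^5 + 6*b^4 + 4*b^3 - 18*b^2 - 5*b + 12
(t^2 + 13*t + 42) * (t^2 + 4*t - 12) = t^4 + 17*t^3 + 82*t^2 + 12*t - 504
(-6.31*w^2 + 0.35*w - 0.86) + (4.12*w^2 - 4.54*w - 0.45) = -2.19*w^2 - 4.19*w - 1.31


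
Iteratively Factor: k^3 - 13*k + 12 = (k - 1)*(k^2 + k - 12) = (k - 3)*(k - 1)*(k + 4)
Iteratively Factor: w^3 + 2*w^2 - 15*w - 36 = (w + 3)*(w^2 - w - 12) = (w - 4)*(w + 3)*(w + 3)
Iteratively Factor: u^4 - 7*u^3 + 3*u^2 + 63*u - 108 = (u - 3)*(u^3 - 4*u^2 - 9*u + 36) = (u - 4)*(u - 3)*(u^2 - 9) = (u - 4)*(u - 3)^2*(u + 3)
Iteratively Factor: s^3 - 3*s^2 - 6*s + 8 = (s - 1)*(s^2 - 2*s - 8) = (s - 4)*(s - 1)*(s + 2)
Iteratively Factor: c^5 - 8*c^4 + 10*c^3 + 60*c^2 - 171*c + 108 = (c - 3)*(c^4 - 5*c^3 - 5*c^2 + 45*c - 36) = (c - 3)*(c + 3)*(c^3 - 8*c^2 + 19*c - 12) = (c - 4)*(c - 3)*(c + 3)*(c^2 - 4*c + 3) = (c - 4)*(c - 3)^2*(c + 3)*(c - 1)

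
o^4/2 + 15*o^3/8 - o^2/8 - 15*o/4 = o*(o/2 + 1)*(o - 5/4)*(o + 3)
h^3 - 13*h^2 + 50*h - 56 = (h - 7)*(h - 4)*(h - 2)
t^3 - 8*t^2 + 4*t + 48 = (t - 6)*(t - 4)*(t + 2)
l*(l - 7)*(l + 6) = l^3 - l^2 - 42*l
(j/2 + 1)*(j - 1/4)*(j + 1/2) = j^3/2 + 9*j^2/8 + 3*j/16 - 1/8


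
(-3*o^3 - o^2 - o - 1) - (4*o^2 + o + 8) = -3*o^3 - 5*o^2 - 2*o - 9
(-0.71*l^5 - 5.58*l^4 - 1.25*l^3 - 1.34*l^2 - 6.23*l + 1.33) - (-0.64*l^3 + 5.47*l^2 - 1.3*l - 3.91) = -0.71*l^5 - 5.58*l^4 - 0.61*l^3 - 6.81*l^2 - 4.93*l + 5.24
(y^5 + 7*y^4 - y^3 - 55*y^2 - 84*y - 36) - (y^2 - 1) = y^5 + 7*y^4 - y^3 - 56*y^2 - 84*y - 35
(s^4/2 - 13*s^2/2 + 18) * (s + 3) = s^5/2 + 3*s^4/2 - 13*s^3/2 - 39*s^2/2 + 18*s + 54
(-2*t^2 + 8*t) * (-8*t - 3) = 16*t^3 - 58*t^2 - 24*t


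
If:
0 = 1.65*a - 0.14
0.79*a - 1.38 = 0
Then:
No Solution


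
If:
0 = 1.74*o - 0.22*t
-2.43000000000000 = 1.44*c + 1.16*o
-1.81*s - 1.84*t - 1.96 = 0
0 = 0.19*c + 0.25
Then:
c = -1.32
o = -0.46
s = 2.63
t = -3.65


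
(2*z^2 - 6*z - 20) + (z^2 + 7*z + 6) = 3*z^2 + z - 14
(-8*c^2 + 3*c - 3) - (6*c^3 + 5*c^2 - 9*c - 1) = -6*c^3 - 13*c^2 + 12*c - 2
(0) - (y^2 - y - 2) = -y^2 + y + 2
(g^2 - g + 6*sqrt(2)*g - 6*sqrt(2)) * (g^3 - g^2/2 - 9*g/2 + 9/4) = g^5 - 3*g^4/2 + 6*sqrt(2)*g^4 - 9*sqrt(2)*g^3 - 4*g^3 - 24*sqrt(2)*g^2 + 27*g^2/4 - 9*g/4 + 81*sqrt(2)*g/2 - 27*sqrt(2)/2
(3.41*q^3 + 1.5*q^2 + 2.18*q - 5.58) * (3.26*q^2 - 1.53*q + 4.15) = 11.1166*q^5 - 0.327300000000001*q^4 + 18.9633*q^3 - 15.3012*q^2 + 17.5844*q - 23.157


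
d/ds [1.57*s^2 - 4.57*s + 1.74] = 3.14*s - 4.57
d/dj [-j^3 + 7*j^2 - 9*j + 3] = -3*j^2 + 14*j - 9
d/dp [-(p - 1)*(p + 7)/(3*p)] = (-p^2 - 7)/(3*p^2)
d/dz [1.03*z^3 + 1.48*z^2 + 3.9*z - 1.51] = 3.09*z^2 + 2.96*z + 3.9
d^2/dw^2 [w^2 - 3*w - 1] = 2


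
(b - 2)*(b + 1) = b^2 - b - 2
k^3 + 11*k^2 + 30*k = k*(k + 5)*(k + 6)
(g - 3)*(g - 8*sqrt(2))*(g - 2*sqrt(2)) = g^3 - 10*sqrt(2)*g^2 - 3*g^2 + 32*g + 30*sqrt(2)*g - 96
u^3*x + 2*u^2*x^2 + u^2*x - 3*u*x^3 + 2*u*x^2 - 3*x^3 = (u - x)*(u + 3*x)*(u*x + x)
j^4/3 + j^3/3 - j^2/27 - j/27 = j*(j/3 + 1/3)*(j - 1/3)*(j + 1/3)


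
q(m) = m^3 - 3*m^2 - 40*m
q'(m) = 3*m^2 - 6*m - 40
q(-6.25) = -111.33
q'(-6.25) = 114.69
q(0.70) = -29.13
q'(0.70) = -42.73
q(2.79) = -113.23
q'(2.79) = -33.39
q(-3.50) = 60.38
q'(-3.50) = 17.75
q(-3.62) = 58.05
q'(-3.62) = 21.03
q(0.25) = -10.17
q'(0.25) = -41.31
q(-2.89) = 66.41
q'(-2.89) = 2.40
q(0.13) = -5.25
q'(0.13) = -40.73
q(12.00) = 816.00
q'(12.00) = 320.00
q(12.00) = 816.00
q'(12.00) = 320.00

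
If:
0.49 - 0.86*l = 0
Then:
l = 0.57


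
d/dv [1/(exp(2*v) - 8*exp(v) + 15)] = 2*(4 - exp(v))*exp(v)/(exp(2*v) - 8*exp(v) + 15)^2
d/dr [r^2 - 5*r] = 2*r - 5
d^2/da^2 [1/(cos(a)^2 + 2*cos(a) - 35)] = (-8*sin(a)^4 + 292*sin(a)^2 - 125*cos(a) - 3*cos(3*a) - 128)/(2*(cos(a) - 5)^3*(cos(a) + 7)^3)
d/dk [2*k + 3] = 2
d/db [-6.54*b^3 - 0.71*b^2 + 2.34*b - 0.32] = -19.62*b^2 - 1.42*b + 2.34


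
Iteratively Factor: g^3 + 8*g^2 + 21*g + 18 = (g + 2)*(g^2 + 6*g + 9) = (g + 2)*(g + 3)*(g + 3)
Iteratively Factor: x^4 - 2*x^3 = (x - 2)*(x^3) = x*(x - 2)*(x^2) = x^2*(x - 2)*(x)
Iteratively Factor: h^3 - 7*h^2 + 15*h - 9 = (h - 3)*(h^2 - 4*h + 3) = (h - 3)^2*(h - 1)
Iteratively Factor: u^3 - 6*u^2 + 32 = (u - 4)*(u^2 - 2*u - 8) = (u - 4)*(u + 2)*(u - 4)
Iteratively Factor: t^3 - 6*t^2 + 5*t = (t - 5)*(t^2 - t) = t*(t - 5)*(t - 1)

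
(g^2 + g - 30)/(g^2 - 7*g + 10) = (g + 6)/(g - 2)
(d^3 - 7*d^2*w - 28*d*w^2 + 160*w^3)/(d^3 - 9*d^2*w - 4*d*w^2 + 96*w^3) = (d + 5*w)/(d + 3*w)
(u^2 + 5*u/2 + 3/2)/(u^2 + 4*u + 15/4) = 2*(u + 1)/(2*u + 5)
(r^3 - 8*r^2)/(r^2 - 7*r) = r*(r - 8)/(r - 7)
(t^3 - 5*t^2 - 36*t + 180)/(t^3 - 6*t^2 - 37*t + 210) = (t - 6)/(t - 7)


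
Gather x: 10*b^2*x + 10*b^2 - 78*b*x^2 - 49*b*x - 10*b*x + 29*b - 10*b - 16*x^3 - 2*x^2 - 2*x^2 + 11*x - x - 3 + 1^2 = 10*b^2 + 19*b - 16*x^3 + x^2*(-78*b - 4) + x*(10*b^2 - 59*b + 10) - 2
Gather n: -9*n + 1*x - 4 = -9*n + x - 4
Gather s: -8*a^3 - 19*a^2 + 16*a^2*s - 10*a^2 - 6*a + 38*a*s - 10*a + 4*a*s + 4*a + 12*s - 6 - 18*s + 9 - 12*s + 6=-8*a^3 - 29*a^2 - 12*a + s*(16*a^2 + 42*a - 18) + 9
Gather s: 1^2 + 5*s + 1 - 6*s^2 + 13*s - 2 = -6*s^2 + 18*s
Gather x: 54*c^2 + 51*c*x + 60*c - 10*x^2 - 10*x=54*c^2 + 60*c - 10*x^2 + x*(51*c - 10)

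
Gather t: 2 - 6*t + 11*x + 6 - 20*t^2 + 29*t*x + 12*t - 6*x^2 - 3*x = -20*t^2 + t*(29*x + 6) - 6*x^2 + 8*x + 8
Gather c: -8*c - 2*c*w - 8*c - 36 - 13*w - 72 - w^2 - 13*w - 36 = c*(-2*w - 16) - w^2 - 26*w - 144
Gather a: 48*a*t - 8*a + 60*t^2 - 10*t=a*(48*t - 8) + 60*t^2 - 10*t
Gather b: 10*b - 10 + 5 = 10*b - 5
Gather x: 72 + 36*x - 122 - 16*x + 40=20*x - 10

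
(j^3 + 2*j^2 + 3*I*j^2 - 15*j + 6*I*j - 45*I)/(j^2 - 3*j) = j + 5 + 3*I + 15*I/j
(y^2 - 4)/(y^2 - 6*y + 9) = (y^2 - 4)/(y^2 - 6*y + 9)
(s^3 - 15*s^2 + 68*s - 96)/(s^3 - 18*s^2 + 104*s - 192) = (s - 3)/(s - 6)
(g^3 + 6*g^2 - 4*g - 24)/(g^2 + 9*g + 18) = (g^2 - 4)/(g + 3)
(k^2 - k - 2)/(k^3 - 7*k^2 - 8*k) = (k - 2)/(k*(k - 8))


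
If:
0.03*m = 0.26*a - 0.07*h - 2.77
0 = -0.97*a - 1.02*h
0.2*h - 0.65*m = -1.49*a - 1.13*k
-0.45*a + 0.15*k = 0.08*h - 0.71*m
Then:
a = 9.05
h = -8.61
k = -6.84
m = 6.21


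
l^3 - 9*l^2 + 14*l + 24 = (l - 6)*(l - 4)*(l + 1)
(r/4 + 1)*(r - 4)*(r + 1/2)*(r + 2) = r^4/4 + 5*r^3/8 - 15*r^2/4 - 10*r - 4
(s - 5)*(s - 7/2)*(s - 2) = s^3 - 21*s^2/2 + 69*s/2 - 35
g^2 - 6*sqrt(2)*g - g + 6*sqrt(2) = (g - 1)*(g - 6*sqrt(2))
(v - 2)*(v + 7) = v^2 + 5*v - 14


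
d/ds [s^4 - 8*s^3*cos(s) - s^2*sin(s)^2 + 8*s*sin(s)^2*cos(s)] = 8*s^3*sin(s) + 4*s^3 - 2*s^2*sin(s)*cos(s) - 24*s^2*cos(s) - 24*s*sin(s)^3 - 2*s*sin(s)^2 + 16*s*sin(s) + 8*sin(s)^2*cos(s)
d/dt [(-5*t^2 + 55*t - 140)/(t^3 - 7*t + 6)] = 5*((11 - 2*t)*(t^3 - 7*t + 6) + (3*t^2 - 7)*(t^2 - 11*t + 28))/(t^3 - 7*t + 6)^2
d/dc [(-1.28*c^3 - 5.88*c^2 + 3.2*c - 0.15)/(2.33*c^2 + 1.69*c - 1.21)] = (-2.9824*c^4 - 4.3264*c^3 - 12.7468*c^2 + 14.9286*c - 3.6185)/(5.4289*c^4 + 7.8754*c^3 - 2.7825*c^2 - 4.0898*c + 1.4641)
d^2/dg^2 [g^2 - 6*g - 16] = 2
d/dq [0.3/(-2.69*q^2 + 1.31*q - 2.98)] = (1.614*q - 0.393)/(2.69*q^2 - 1.31*q + 2.98)^2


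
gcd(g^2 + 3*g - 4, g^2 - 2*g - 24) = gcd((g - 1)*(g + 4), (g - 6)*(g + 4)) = g + 4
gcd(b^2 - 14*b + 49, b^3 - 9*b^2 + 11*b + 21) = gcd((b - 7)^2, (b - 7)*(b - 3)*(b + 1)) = b - 7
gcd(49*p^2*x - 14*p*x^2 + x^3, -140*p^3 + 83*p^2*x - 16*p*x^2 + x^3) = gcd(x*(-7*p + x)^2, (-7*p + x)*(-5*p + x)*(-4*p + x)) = -7*p + x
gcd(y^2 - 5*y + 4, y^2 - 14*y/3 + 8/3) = y - 4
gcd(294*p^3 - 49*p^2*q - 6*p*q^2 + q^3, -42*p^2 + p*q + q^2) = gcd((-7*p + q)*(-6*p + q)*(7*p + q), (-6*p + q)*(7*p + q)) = 42*p^2 - p*q - q^2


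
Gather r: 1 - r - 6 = -r - 5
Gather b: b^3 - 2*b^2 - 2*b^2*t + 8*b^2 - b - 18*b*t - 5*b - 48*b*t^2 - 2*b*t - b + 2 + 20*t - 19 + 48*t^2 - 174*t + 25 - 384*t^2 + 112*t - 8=b^3 + b^2*(6 - 2*t) + b*(-48*t^2 - 20*t - 7) - 336*t^2 - 42*t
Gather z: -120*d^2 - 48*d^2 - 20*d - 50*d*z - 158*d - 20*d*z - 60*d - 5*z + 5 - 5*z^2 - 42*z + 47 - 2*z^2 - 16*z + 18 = -168*d^2 - 238*d - 7*z^2 + z*(-70*d - 63) + 70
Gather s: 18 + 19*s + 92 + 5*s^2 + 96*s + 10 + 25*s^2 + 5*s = 30*s^2 + 120*s + 120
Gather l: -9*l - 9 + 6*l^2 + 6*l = 6*l^2 - 3*l - 9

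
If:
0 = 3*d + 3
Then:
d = -1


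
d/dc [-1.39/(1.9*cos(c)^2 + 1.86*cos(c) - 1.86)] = -(5.282*cos(c) + 2.5854)*sin(c)/(1.9*cos(c)^2 + 1.86*cos(c) - 1.86)^2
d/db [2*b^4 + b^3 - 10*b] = 8*b^3 + 3*b^2 - 10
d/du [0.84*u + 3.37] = 0.840000000000000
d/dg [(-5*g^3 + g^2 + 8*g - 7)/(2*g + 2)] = (-5*g^3 - 7*g^2 + g + 15/2)/(g^2 + 2*g + 1)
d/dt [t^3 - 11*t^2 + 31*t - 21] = 3*t^2 - 22*t + 31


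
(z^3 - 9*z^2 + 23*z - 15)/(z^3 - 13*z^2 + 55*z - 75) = (z - 1)/(z - 5)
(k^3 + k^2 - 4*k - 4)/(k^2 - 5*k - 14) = (k^2 - k - 2)/(k - 7)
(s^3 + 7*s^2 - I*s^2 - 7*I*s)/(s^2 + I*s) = (s^2 + s*(7 - I) - 7*I)/(s + I)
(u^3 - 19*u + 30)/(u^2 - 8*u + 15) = (u^2 + 3*u - 10)/(u - 5)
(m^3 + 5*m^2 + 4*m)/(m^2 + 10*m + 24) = m*(m + 1)/(m + 6)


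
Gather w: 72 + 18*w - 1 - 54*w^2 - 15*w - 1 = -54*w^2 + 3*w + 70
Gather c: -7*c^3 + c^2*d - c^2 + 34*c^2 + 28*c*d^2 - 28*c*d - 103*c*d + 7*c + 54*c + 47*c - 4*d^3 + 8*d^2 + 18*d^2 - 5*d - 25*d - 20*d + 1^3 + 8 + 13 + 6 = -7*c^3 + c^2*(d + 33) + c*(28*d^2 - 131*d + 108) - 4*d^3 + 26*d^2 - 50*d + 28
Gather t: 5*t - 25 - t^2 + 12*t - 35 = -t^2 + 17*t - 60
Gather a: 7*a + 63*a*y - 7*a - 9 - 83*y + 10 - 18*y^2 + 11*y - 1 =63*a*y - 18*y^2 - 72*y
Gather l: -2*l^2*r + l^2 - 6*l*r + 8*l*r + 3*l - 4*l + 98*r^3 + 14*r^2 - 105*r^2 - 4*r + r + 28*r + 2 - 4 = l^2*(1 - 2*r) + l*(2*r - 1) + 98*r^3 - 91*r^2 + 25*r - 2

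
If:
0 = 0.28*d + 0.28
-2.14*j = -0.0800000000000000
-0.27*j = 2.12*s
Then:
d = -1.00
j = 0.04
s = -0.00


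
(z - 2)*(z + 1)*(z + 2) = z^3 + z^2 - 4*z - 4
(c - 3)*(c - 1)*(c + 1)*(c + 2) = c^4 - c^3 - 7*c^2 + c + 6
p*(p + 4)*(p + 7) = p^3 + 11*p^2 + 28*p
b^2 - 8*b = b*(b - 8)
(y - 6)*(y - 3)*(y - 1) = y^3 - 10*y^2 + 27*y - 18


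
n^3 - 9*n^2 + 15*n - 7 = (n - 7)*(n - 1)^2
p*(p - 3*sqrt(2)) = p^2 - 3*sqrt(2)*p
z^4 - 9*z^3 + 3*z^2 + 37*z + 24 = (z - 8)*(z - 3)*(z + 1)^2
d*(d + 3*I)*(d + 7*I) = d^3 + 10*I*d^2 - 21*d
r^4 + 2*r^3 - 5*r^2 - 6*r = r*(r - 2)*(r + 1)*(r + 3)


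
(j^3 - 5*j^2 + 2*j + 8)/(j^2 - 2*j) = j - 3 - 4/j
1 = 1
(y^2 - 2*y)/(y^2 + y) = (y - 2)/(y + 1)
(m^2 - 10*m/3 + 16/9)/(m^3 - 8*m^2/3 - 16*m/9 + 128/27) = 3*(3*m - 2)/(9*m^2 - 16)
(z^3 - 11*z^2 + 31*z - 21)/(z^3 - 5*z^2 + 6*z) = (z^2 - 8*z + 7)/(z*(z - 2))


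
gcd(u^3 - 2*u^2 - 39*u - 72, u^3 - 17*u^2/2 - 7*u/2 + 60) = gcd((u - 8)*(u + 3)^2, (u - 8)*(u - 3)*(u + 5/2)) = u - 8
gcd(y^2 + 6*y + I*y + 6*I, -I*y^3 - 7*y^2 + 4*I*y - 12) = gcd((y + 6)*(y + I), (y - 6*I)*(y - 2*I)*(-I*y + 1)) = y + I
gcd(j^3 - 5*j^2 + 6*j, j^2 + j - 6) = j - 2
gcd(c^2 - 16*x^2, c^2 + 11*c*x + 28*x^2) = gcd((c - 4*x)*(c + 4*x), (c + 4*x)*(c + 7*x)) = c + 4*x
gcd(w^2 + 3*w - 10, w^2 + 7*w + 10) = w + 5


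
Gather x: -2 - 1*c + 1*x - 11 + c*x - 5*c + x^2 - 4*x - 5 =-6*c + x^2 + x*(c - 3) - 18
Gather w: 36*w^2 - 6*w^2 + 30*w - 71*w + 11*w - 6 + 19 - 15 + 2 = 30*w^2 - 30*w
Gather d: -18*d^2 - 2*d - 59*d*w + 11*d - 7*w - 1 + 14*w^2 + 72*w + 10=-18*d^2 + d*(9 - 59*w) + 14*w^2 + 65*w + 9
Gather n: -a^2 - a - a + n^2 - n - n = -a^2 - 2*a + n^2 - 2*n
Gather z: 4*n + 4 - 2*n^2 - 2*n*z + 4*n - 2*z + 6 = -2*n^2 + 8*n + z*(-2*n - 2) + 10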